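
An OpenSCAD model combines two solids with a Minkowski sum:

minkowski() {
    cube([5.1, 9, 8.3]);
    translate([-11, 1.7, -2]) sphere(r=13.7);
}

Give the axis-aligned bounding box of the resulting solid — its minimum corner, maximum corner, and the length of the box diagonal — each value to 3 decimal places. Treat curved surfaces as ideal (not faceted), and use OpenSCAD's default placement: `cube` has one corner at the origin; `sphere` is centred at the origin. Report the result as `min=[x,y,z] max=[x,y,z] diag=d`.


A = translate([-11, 1.7, -2]) sphere(r=13.7) → bbox [-24.7,-12,-15.7] .. [2.7,15.4,11.7]
B = cube([5.1, 9, 8.3]) → bbox [0,0,0] .. [5.1,9,8.3]
lo = A.lo+B.lo = [-24.7+0, -12+0, -15.7+0] = [-24.700,-12.000,-15.700]
hi = A.hi+B.hi = [2.7+5.1, 15.4+9, 11.7+8.3] = [7.800,24.400,20.000]
diag = √(32.5²+36.4²+35.7²) = √3655.7 = 60.462

min=[-24.700,-12.000,-15.700] max=[7.800,24.400,20.000] diag=60.462


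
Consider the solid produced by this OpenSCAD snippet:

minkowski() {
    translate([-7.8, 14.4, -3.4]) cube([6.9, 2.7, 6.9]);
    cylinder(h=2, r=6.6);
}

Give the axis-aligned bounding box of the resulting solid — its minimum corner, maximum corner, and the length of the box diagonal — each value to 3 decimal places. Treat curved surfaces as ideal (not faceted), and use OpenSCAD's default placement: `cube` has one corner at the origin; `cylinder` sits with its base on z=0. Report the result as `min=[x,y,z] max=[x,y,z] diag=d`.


min=[-14.400,7.800,-3.400] max=[5.700,23.700,5.500] diag=27.130

A = translate([-7.8, 14.4, -3.4]) cube([6.9, 2.7, 6.9]) → bbox [-7.8,14.4,-3.4] .. [-0.9,17.1,3.5]
B = cylinder(h=2, r=6.6) → bbox [-6.6,-6.6,0] .. [6.6,6.6,2]
lo = A.lo+B.lo = [-7.8-6.6, 14.4-6.6, -3.4+0] = [-14.400,7.800,-3.400]
hi = A.hi+B.hi = [-0.9+6.6, 17.1+6.6, 3.5+2] = [5.700,23.700,5.500]
diag = √(20.1²+15.9²+8.9²) = √736.03 = 27.130


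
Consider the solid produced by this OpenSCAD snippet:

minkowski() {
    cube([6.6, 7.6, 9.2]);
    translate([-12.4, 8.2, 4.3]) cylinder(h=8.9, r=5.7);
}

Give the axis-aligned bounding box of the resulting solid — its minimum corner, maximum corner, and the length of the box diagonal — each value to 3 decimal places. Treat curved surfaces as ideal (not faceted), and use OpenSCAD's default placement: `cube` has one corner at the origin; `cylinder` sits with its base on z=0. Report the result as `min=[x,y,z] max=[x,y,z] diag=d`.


A = translate([-12.4, 8.2, 4.3]) cylinder(h=8.9, r=5.7) → bbox [-18.1,2.5,4.3] .. [-6.7,13.9,13.2]
B = cube([6.6, 7.6, 9.2]) → bbox [0,0,0] .. [6.6,7.6,9.2]
lo = A.lo+B.lo = [-18.1+0, 2.5+0, 4.3+0] = [-18.100,2.500,4.300]
hi = A.hi+B.hi = [-6.7+6.6, 13.9+7.6, 13.2+9.2] = [-0.100,21.500,22.400]
diag = √(18²+19²+18.1²) = √1012.61 = 31.822

min=[-18.100,2.500,4.300] max=[-0.100,21.500,22.400] diag=31.822


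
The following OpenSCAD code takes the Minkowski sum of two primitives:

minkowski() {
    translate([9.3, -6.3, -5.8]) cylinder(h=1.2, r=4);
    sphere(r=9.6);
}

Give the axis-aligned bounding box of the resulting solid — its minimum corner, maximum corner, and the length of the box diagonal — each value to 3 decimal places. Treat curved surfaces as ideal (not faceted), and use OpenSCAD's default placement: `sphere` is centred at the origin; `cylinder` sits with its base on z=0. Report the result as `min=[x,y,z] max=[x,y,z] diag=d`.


A = translate([9.3, -6.3, -5.8]) cylinder(h=1.2, r=4) → bbox [5.3,-10.3,-5.8] .. [13.3,-2.3,-4.6]
B = sphere(r=9.6) → bbox [-9.6,-9.6,-9.6] .. [9.6,9.6,9.6]
lo = A.lo+B.lo = [5.3-9.6, -10.3-9.6, -5.8-9.6] = [-4.300,-19.900,-15.400]
hi = A.hi+B.hi = [13.3+9.6, -2.3+9.6, -4.6+9.6] = [22.900,7.300,5.000]
diag = √(27.2²+27.2²+20.4²) = √1895.84 = 43.541

min=[-4.300,-19.900,-15.400] max=[22.900,7.300,5.000] diag=43.541


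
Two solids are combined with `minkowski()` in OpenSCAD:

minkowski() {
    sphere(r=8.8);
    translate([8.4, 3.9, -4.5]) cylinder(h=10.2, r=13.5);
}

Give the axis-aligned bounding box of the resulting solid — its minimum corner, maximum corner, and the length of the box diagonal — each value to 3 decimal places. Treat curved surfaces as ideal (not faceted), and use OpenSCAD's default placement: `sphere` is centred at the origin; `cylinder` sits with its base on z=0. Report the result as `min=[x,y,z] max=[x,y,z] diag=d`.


min=[-13.900,-18.400,-13.300] max=[30.700,26.200,14.500] diag=68.929

A = translate([8.4, 3.9, -4.5]) cylinder(h=10.2, r=13.5) → bbox [-5.1,-9.6,-4.5] .. [21.9,17.4,5.7]
B = sphere(r=8.8) → bbox [-8.8,-8.8,-8.8] .. [8.8,8.8,8.8]
lo = A.lo+B.lo = [-5.1-8.8, -9.6-8.8, -4.5-8.8] = [-13.900,-18.400,-13.300]
hi = A.hi+B.hi = [21.9+8.8, 17.4+8.8, 5.7+8.8] = [30.700,26.200,14.500]
diag = √(44.6²+44.6²+27.8²) = √4751.16 = 68.929


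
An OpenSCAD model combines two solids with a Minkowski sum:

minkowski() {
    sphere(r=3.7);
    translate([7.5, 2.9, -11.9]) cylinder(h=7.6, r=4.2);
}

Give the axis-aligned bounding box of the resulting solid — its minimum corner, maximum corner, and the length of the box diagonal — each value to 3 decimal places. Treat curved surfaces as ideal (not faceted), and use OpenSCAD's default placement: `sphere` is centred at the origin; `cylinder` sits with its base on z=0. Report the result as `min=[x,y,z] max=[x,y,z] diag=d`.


A = translate([7.5, 2.9, -11.9]) cylinder(h=7.6, r=4.2) → bbox [3.3,-1.3,-11.9] .. [11.7,7.1,-4.3]
B = sphere(r=3.7) → bbox [-3.7,-3.7,-3.7] .. [3.7,3.7,3.7]
lo = A.lo+B.lo = [3.3-3.7, -1.3-3.7, -11.9-3.7] = [-0.400,-5.000,-15.600]
hi = A.hi+B.hi = [11.7+3.7, 7.1+3.7, -4.3+3.7] = [15.400,10.800,-0.600]
diag = √(15.8²+15.8²+15²) = √724.28 = 26.912

min=[-0.400,-5.000,-15.600] max=[15.400,10.800,-0.600] diag=26.912


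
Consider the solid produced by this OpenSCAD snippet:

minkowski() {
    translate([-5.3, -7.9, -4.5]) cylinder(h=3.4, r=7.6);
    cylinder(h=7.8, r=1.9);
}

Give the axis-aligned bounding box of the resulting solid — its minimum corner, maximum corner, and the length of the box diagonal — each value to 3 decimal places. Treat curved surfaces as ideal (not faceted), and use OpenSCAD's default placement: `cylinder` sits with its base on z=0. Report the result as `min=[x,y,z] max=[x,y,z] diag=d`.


min=[-14.800,-17.400,-4.500] max=[4.200,1.600,6.700] diag=29.111

A = translate([-5.3, -7.9, -4.5]) cylinder(h=3.4, r=7.6) → bbox [-12.9,-15.5,-4.5] .. [2.3,-0.3,-1.1]
B = cylinder(h=7.8, r=1.9) → bbox [-1.9,-1.9,0] .. [1.9,1.9,7.8]
lo = A.lo+B.lo = [-12.9-1.9, -15.5-1.9, -4.5+0] = [-14.800,-17.400,-4.500]
hi = A.hi+B.hi = [2.3+1.9, -0.3+1.9, -1.1+7.8] = [4.200,1.600,6.700]
diag = √(19²+19²+11.2²) = √847.44 = 29.111


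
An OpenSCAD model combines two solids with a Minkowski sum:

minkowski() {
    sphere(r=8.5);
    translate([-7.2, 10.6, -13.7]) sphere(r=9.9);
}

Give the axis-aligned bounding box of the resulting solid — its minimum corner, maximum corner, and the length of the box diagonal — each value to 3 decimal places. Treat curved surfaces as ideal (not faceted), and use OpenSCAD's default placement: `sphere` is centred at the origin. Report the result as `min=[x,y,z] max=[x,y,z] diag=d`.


min=[-25.600,-7.800,-32.100] max=[11.200,29.000,4.700] diag=63.739

A = translate([-7.2, 10.6, -13.7]) sphere(r=9.9) → bbox [-17.1,0.7,-23.6] .. [2.7,20.5,-3.8]
B = sphere(r=8.5) → bbox [-8.5,-8.5,-8.5] .. [8.5,8.5,8.5]
lo = A.lo+B.lo = [-17.1-8.5, 0.7-8.5, -23.6-8.5] = [-25.600,-7.800,-32.100]
hi = A.hi+B.hi = [2.7+8.5, 20.5+8.5, -3.8+8.5] = [11.200,29.000,4.700]
diag = √(36.8²+36.8²+36.8²) = √4062.72 = 63.739


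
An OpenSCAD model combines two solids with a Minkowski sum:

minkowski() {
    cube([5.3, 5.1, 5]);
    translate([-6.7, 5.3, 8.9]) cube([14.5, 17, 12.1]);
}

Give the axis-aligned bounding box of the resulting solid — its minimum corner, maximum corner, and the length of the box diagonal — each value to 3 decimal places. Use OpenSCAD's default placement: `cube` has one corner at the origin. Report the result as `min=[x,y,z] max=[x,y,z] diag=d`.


A = translate([-6.7, 5.3, 8.9]) cube([14.5, 17, 12.1]) → bbox [-6.7,5.3,8.9] .. [7.8,22.3,21]
B = cube([5.3, 5.1, 5]) → bbox [0,0,0] .. [5.3,5.1,5]
lo = A.lo+B.lo = [-6.7+0, 5.3+0, 8.9+0] = [-6.700,5.300,8.900]
hi = A.hi+B.hi = [7.8+5.3, 22.3+5.1, 21+5] = [13.100,27.400,26.000]
diag = √(19.8²+22.1²+17.1²) = √1172.86 = 34.247

min=[-6.700,5.300,8.900] max=[13.100,27.400,26.000] diag=34.247


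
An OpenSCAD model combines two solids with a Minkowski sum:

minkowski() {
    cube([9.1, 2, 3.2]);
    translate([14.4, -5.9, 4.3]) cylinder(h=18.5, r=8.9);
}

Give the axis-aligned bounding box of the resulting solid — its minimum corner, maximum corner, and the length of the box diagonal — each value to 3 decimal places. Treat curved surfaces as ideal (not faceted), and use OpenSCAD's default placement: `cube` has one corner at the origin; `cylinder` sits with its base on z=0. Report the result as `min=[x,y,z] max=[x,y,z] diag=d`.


A = translate([14.4, -5.9, 4.3]) cylinder(h=18.5, r=8.9) → bbox [5.5,-14.8,4.3] .. [23.3,3,22.8]
B = cube([9.1, 2, 3.2]) → bbox [0,0,0] .. [9.1,2,3.2]
lo = A.lo+B.lo = [5.5+0, -14.8+0, 4.3+0] = [5.500,-14.800,4.300]
hi = A.hi+B.hi = [23.3+9.1, 3+2, 22.8+3.2] = [32.400,5.000,26.000]
diag = √(26.9²+19.8²+21.7²) = √1586.54 = 39.831

min=[5.500,-14.800,4.300] max=[32.400,5.000,26.000] diag=39.831


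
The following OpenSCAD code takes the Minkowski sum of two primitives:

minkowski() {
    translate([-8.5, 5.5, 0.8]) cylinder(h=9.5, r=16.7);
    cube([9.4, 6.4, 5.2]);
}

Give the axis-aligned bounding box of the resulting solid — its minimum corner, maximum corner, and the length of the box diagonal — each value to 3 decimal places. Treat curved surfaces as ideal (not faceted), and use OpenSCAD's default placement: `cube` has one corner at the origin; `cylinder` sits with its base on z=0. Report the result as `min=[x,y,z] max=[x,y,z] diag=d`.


min=[-25.200,-11.200,0.800] max=[17.600,28.600,15.500] diag=60.266

A = translate([-8.5, 5.5, 0.8]) cylinder(h=9.5, r=16.7) → bbox [-25.2,-11.2,0.8] .. [8.2,22.2,10.3]
B = cube([9.4, 6.4, 5.2]) → bbox [0,0,0] .. [9.4,6.4,5.2]
lo = A.lo+B.lo = [-25.2+0, -11.2+0, 0.8+0] = [-25.200,-11.200,0.800]
hi = A.hi+B.hi = [8.2+9.4, 22.2+6.4, 10.3+5.2] = [17.600,28.600,15.500]
diag = √(42.8²+39.8²+14.7²) = √3631.97 = 60.266


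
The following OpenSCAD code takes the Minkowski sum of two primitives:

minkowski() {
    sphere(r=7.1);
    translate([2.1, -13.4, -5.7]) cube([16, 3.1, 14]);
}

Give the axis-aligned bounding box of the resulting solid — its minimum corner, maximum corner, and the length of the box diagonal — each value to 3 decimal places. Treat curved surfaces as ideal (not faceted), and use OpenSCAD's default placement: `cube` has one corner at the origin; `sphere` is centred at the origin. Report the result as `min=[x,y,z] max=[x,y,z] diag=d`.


min=[-5.000,-20.500,-12.800] max=[25.200,-3.200,15.400] diag=44.795

A = translate([2.1, -13.4, -5.7]) cube([16, 3.1, 14]) → bbox [2.1,-13.4,-5.7] .. [18.1,-10.3,8.3]
B = sphere(r=7.1) → bbox [-7.1,-7.1,-7.1] .. [7.1,7.1,7.1]
lo = A.lo+B.lo = [2.1-7.1, -13.4-7.1, -5.7-7.1] = [-5.000,-20.500,-12.800]
hi = A.hi+B.hi = [18.1+7.1, -10.3+7.1, 8.3+7.1] = [25.200,-3.200,15.400]
diag = √(30.2²+17.3²+28.2²) = √2006.57 = 44.795


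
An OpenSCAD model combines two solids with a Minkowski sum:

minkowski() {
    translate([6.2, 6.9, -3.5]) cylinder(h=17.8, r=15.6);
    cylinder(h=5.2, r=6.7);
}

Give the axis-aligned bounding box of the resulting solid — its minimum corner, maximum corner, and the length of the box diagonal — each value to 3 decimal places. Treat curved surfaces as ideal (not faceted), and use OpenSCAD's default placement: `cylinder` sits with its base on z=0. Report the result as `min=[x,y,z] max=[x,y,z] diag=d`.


A = translate([6.2, 6.9, -3.5]) cylinder(h=17.8, r=15.6) → bbox [-9.4,-8.7,-3.5] .. [21.8,22.5,14.3]
B = cylinder(h=5.2, r=6.7) → bbox [-6.7,-6.7,0] .. [6.7,6.7,5.2]
lo = A.lo+B.lo = [-9.4-6.7, -8.7-6.7, -3.5+0] = [-16.100,-15.400,-3.500]
hi = A.hi+B.hi = [21.8+6.7, 22.5+6.7, 14.3+5.2] = [28.500,29.200,19.500]
diag = √(44.6²+44.6²+23²) = √4507.32 = 67.137

min=[-16.100,-15.400,-3.500] max=[28.500,29.200,19.500] diag=67.137


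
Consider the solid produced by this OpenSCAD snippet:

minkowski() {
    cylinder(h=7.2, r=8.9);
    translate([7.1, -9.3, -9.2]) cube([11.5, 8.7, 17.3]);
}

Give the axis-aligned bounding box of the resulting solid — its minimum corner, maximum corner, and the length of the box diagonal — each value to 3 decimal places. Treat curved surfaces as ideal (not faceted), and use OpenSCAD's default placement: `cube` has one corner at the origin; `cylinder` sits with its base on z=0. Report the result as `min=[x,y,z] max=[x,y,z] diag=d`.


A = translate([7.1, -9.3, -9.2]) cube([11.5, 8.7, 17.3]) → bbox [7.1,-9.3,-9.2] .. [18.6,-0.6,8.1]
B = cylinder(h=7.2, r=8.9) → bbox [-8.9,-8.9,0] .. [8.9,8.9,7.2]
lo = A.lo+B.lo = [7.1-8.9, -9.3-8.9, -9.2+0] = [-1.800,-18.200,-9.200]
hi = A.hi+B.hi = [18.6+8.9, -0.6+8.9, 8.1+7.2] = [27.500,8.300,15.300]
diag = √(29.3²+26.5²+24.5²) = √2160.99 = 46.486

min=[-1.800,-18.200,-9.200] max=[27.500,8.300,15.300] diag=46.486


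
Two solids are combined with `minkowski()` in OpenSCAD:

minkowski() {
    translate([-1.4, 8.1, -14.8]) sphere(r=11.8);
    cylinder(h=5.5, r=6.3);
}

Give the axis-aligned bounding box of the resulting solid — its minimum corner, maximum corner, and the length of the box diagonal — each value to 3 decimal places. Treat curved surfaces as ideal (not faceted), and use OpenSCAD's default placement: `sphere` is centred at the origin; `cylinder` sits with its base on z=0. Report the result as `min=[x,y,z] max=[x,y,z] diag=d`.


A = translate([-1.4, 8.1, -14.8]) sphere(r=11.8) → bbox [-13.2,-3.7,-26.6] .. [10.4,19.9,-3]
B = cylinder(h=5.5, r=6.3) → bbox [-6.3,-6.3,0] .. [6.3,6.3,5.5]
lo = A.lo+B.lo = [-13.2-6.3, -3.7-6.3, -26.6+0] = [-19.500,-10.000,-26.600]
hi = A.hi+B.hi = [10.4+6.3, 19.9+6.3, -3+5.5] = [16.700,26.200,2.500]
diag = √(36.2²+36.2²+29.1²) = √3467.69 = 58.887

min=[-19.500,-10.000,-26.600] max=[16.700,26.200,2.500] diag=58.887


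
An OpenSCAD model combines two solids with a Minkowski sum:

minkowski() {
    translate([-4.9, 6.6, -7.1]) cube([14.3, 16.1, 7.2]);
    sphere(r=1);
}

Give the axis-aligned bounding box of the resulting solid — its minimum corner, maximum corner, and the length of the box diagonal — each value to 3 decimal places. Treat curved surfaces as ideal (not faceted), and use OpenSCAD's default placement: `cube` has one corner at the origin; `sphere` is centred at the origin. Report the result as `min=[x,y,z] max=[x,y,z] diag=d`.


A = translate([-4.9, 6.6, -7.1]) cube([14.3, 16.1, 7.2]) → bbox [-4.9,6.6,-7.1] .. [9.4,22.7,0.1]
B = sphere(r=1) → bbox [-1,-1,-1] .. [1,1,1]
lo = A.lo+B.lo = [-4.9-1, 6.6-1, -7.1-1] = [-5.900,5.600,-8.100]
hi = A.hi+B.hi = [9.4+1, 22.7+1, 0.1+1] = [10.400,23.700,1.100]
diag = √(16.3²+18.1²+9.2²) = √677.94 = 26.037

min=[-5.900,5.600,-8.100] max=[10.400,23.700,1.100] diag=26.037


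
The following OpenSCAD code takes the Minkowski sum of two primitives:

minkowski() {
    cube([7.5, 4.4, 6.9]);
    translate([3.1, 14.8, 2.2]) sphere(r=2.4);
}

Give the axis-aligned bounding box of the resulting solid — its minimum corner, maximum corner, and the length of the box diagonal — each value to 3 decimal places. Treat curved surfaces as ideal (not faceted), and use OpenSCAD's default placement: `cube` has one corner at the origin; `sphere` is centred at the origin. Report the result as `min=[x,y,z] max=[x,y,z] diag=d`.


min=[0.700,12.400,-0.200] max=[13.000,21.600,11.500] diag=19.309

A = translate([3.1, 14.8, 2.2]) sphere(r=2.4) → bbox [0.7,12.4,-0.2] .. [5.5,17.2,4.6]
B = cube([7.5, 4.4, 6.9]) → bbox [0,0,0] .. [7.5,4.4,6.9]
lo = A.lo+B.lo = [0.7+0, 12.4+0, -0.2+0] = [0.700,12.400,-0.200]
hi = A.hi+B.hi = [5.5+7.5, 17.2+4.4, 4.6+6.9] = [13.000,21.600,11.500]
diag = √(12.3²+9.2²+11.7²) = √372.82 = 19.309


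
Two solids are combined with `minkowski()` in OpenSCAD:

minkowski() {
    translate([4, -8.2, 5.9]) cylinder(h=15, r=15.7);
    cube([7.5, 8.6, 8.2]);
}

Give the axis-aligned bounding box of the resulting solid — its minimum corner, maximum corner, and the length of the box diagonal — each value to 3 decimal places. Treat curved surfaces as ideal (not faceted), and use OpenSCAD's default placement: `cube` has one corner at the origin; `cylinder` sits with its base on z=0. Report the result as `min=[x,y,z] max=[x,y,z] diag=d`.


min=[-11.700,-23.900,5.900] max=[27.200,16.100,29.100] diag=60.427

A = translate([4, -8.2, 5.9]) cylinder(h=15, r=15.7) → bbox [-11.7,-23.9,5.9] .. [19.7,7.5,20.9]
B = cube([7.5, 8.6, 8.2]) → bbox [0,0,0] .. [7.5,8.6,8.2]
lo = A.lo+B.lo = [-11.7+0, -23.9+0, 5.9+0] = [-11.700,-23.900,5.900]
hi = A.hi+B.hi = [19.7+7.5, 7.5+8.6, 20.9+8.2] = [27.200,16.100,29.100]
diag = √(38.9²+40²+23.2²) = √3651.45 = 60.427


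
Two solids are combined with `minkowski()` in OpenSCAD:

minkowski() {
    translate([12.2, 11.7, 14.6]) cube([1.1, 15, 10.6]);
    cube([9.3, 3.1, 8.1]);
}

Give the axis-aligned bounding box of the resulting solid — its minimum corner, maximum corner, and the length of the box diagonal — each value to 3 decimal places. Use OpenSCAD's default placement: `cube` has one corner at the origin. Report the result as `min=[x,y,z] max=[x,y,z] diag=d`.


A = translate([12.2, 11.7, 14.6]) cube([1.1, 15, 10.6]) → bbox [12.2,11.7,14.6] .. [13.3,26.7,25.2]
B = cube([9.3, 3.1, 8.1]) → bbox [0,0,0] .. [9.3,3.1,8.1]
lo = A.lo+B.lo = [12.2+0, 11.7+0, 14.6+0] = [12.200,11.700,14.600]
hi = A.hi+B.hi = [13.3+9.3, 26.7+3.1, 25.2+8.1] = [22.600,29.800,33.300]
diag = √(10.4²+18.1²+18.7²) = √785.46 = 28.026

min=[12.200,11.700,14.600] max=[22.600,29.800,33.300] diag=28.026


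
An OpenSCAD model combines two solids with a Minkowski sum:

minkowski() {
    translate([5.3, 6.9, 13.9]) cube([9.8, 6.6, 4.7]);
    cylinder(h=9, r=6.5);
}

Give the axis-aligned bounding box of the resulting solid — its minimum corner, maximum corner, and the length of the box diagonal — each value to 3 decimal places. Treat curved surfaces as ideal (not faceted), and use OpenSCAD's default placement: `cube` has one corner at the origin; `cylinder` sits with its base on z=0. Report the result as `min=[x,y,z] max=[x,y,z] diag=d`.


A = translate([5.3, 6.9, 13.9]) cube([9.8, 6.6, 4.7]) → bbox [5.3,6.9,13.9] .. [15.1,13.5,18.6]
B = cylinder(h=9, r=6.5) → bbox [-6.5,-6.5,0] .. [6.5,6.5,9]
lo = A.lo+B.lo = [5.3-6.5, 6.9-6.5, 13.9+0] = [-1.200,0.400,13.900]
hi = A.hi+B.hi = [15.1+6.5, 13.5+6.5, 18.6+9] = [21.600,20.000,27.600]
diag = √(22.8²+19.6²+13.7²) = √1091.69 = 33.041

min=[-1.200,0.400,13.900] max=[21.600,20.000,27.600] diag=33.041


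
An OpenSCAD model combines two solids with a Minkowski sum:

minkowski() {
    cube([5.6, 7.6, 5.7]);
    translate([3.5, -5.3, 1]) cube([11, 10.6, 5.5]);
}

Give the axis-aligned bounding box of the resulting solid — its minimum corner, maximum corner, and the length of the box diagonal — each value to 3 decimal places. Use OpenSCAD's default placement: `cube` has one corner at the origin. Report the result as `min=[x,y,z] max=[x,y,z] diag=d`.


min=[3.500,-5.300,1.000] max=[20.100,12.900,12.200] diag=27.060

A = translate([3.5, -5.3, 1]) cube([11, 10.6, 5.5]) → bbox [3.5,-5.3,1] .. [14.5,5.3,6.5]
B = cube([5.6, 7.6, 5.7]) → bbox [0,0,0] .. [5.6,7.6,5.7]
lo = A.lo+B.lo = [3.5+0, -5.3+0, 1+0] = [3.500,-5.300,1.000]
hi = A.hi+B.hi = [14.5+5.6, 5.3+7.6, 6.5+5.7] = [20.100,12.900,12.200]
diag = √(16.6²+18.2²+11.2²) = √732.24 = 27.060


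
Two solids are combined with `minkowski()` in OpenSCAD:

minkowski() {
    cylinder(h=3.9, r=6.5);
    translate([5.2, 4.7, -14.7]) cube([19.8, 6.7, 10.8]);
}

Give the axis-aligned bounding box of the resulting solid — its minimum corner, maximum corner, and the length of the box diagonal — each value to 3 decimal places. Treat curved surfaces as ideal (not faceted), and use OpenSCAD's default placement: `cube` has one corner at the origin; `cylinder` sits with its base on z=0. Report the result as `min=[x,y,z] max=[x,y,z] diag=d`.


A = translate([5.2, 4.7, -14.7]) cube([19.8, 6.7, 10.8]) → bbox [5.2,4.7,-14.7] .. [25,11.4,-3.9]
B = cylinder(h=3.9, r=6.5) → bbox [-6.5,-6.5,0] .. [6.5,6.5,3.9]
lo = A.lo+B.lo = [5.2-6.5, 4.7-6.5, -14.7+0] = [-1.300,-1.800,-14.700]
hi = A.hi+B.hi = [25+6.5, 11.4+6.5, -3.9+3.9] = [31.500,17.900,0.000]
diag = √(32.8²+19.7²+14.7²) = √1680.02 = 40.988

min=[-1.300,-1.800,-14.700] max=[31.500,17.900,0.000] diag=40.988


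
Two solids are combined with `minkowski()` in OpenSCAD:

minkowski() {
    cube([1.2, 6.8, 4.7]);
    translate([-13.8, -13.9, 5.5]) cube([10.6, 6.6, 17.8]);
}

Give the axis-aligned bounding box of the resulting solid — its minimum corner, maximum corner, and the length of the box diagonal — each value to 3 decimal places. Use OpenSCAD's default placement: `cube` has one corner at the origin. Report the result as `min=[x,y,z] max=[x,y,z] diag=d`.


min=[-13.800,-13.900,5.500] max=[-2.000,-0.500,28.000] diag=28.724

A = translate([-13.8, -13.9, 5.5]) cube([10.6, 6.6, 17.8]) → bbox [-13.8,-13.9,5.5] .. [-3.2,-7.3,23.3]
B = cube([1.2, 6.8, 4.7]) → bbox [0,0,0] .. [1.2,6.8,4.7]
lo = A.lo+B.lo = [-13.8+0, -13.9+0, 5.5+0] = [-13.800,-13.900,5.500]
hi = A.hi+B.hi = [-3.2+1.2, -7.3+6.8, 23.3+4.7] = [-2.000,-0.500,28.000]
diag = √(11.8²+13.4²+22.5²) = √825.05 = 28.724


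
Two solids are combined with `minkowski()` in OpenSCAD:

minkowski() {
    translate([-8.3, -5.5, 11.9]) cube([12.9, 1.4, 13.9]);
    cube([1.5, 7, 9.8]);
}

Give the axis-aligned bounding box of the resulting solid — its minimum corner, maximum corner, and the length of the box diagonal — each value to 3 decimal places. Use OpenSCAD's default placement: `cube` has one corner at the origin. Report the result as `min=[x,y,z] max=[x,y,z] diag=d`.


A = translate([-8.3, -5.5, 11.9]) cube([12.9, 1.4, 13.9]) → bbox [-8.3,-5.5,11.9] .. [4.6,-4.1,25.8]
B = cube([1.5, 7, 9.8]) → bbox [0,0,0] .. [1.5,7,9.8]
lo = A.lo+B.lo = [-8.3+0, -5.5+0, 11.9+0] = [-8.300,-5.500,11.900]
hi = A.hi+B.hi = [4.6+1.5, -4.1+7, 25.8+9.8] = [6.100,2.900,35.600]
diag = √(14.4²+8.4²+23.7²) = √839.61 = 28.976

min=[-8.300,-5.500,11.900] max=[6.100,2.900,35.600] diag=28.976


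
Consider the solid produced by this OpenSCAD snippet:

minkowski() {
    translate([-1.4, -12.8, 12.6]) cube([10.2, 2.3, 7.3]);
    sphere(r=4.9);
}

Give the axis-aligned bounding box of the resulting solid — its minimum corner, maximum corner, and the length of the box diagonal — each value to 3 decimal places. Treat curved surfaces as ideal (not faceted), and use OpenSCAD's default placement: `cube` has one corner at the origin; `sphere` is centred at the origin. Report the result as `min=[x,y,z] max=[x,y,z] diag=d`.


A = translate([-1.4, -12.8, 12.6]) cube([10.2, 2.3, 7.3]) → bbox [-1.4,-12.8,12.6] .. [8.8,-10.5,19.9]
B = sphere(r=4.9) → bbox [-4.9,-4.9,-4.9] .. [4.9,4.9,4.9]
lo = A.lo+B.lo = [-1.4-4.9, -12.8-4.9, 12.6-4.9] = [-6.300,-17.700,7.700]
hi = A.hi+B.hi = [8.8+4.9, -10.5+4.9, 19.9+4.9] = [13.700,-5.600,24.800]
diag = √(20²+12.1²+17.1²) = √838.82 = 28.962

min=[-6.300,-17.700,7.700] max=[13.700,-5.600,24.800] diag=28.962


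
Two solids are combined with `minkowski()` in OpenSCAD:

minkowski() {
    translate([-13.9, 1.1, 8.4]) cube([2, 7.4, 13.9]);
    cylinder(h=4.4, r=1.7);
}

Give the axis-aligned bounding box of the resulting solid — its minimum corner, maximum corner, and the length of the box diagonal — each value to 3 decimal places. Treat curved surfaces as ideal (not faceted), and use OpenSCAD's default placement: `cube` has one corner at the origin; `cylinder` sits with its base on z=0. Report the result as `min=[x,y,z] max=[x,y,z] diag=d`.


min=[-15.600,-0.600,8.400] max=[-10.200,10.200,26.700] diag=21.925

A = translate([-13.9, 1.1, 8.4]) cube([2, 7.4, 13.9]) → bbox [-13.9,1.1,8.4] .. [-11.9,8.5,22.3]
B = cylinder(h=4.4, r=1.7) → bbox [-1.7,-1.7,0] .. [1.7,1.7,4.4]
lo = A.lo+B.lo = [-13.9-1.7, 1.1-1.7, 8.4+0] = [-15.600,-0.600,8.400]
hi = A.hi+B.hi = [-11.9+1.7, 8.5+1.7, 22.3+4.4] = [-10.200,10.200,26.700]
diag = √(5.4²+10.8²+18.3²) = √480.69 = 21.925


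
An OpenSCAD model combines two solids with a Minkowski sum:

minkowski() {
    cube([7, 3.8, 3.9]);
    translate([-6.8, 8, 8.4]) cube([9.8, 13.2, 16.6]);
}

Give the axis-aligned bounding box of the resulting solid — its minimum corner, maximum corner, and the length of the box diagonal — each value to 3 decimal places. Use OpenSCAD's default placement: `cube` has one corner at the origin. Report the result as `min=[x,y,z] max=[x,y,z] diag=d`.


min=[-6.800,8.000,8.400] max=[10.000,25.000,28.900] diag=31.488

A = translate([-6.8, 8, 8.4]) cube([9.8, 13.2, 16.6]) → bbox [-6.8,8,8.4] .. [3,21.2,25]
B = cube([7, 3.8, 3.9]) → bbox [0,0,0] .. [7,3.8,3.9]
lo = A.lo+B.lo = [-6.8+0, 8+0, 8.4+0] = [-6.800,8.000,8.400]
hi = A.hi+B.hi = [3+7, 21.2+3.8, 25+3.9] = [10.000,25.000,28.900]
diag = √(16.8²+17²+20.5²) = √991.49 = 31.488


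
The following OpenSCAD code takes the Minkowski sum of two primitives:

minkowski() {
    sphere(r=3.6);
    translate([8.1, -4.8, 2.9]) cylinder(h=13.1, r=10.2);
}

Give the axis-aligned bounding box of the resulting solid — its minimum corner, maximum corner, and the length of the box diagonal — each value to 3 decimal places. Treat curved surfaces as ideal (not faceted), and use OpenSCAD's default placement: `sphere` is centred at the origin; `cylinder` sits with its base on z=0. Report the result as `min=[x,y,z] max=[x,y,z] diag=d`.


A = translate([8.1, -4.8, 2.9]) cylinder(h=13.1, r=10.2) → bbox [-2.1,-15,2.9] .. [18.3,5.4,16]
B = sphere(r=3.6) → bbox [-3.6,-3.6,-3.6] .. [3.6,3.6,3.6]
lo = A.lo+B.lo = [-2.1-3.6, -15-3.6, 2.9-3.6] = [-5.700,-18.600,-0.700]
hi = A.hi+B.hi = [18.3+3.6, 5.4+3.6, 16+3.6] = [21.900,9.000,19.600]
diag = √(27.6²+27.6²+20.3²) = √1935.61 = 43.996

min=[-5.700,-18.600,-0.700] max=[21.900,9.000,19.600] diag=43.996


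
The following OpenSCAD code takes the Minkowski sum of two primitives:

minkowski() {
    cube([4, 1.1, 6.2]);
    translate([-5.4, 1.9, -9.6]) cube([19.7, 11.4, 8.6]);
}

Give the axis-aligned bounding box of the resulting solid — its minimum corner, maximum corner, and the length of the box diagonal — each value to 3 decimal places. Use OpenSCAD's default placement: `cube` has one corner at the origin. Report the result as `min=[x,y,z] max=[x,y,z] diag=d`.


min=[-5.400,1.900,-9.600] max=[18.300,14.400,5.200] diag=30.610

A = translate([-5.4, 1.9, -9.6]) cube([19.7, 11.4, 8.6]) → bbox [-5.4,1.9,-9.6] .. [14.3,13.3,-1]
B = cube([4, 1.1, 6.2]) → bbox [0,0,0] .. [4,1.1,6.2]
lo = A.lo+B.lo = [-5.4+0, 1.9+0, -9.6+0] = [-5.400,1.900,-9.600]
hi = A.hi+B.hi = [14.3+4, 13.3+1.1, -1+6.2] = [18.300,14.400,5.200]
diag = √(23.7²+12.5²+14.8²) = √936.98 = 30.610


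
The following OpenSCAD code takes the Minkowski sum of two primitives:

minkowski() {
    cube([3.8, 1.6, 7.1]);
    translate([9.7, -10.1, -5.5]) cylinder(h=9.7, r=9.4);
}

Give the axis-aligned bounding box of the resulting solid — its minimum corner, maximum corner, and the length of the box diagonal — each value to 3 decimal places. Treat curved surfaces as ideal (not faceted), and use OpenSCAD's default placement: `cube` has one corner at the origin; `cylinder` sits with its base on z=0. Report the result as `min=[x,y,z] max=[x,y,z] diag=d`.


A = translate([9.7, -10.1, -5.5]) cylinder(h=9.7, r=9.4) → bbox [0.3,-19.5,-5.5] .. [19.1,-0.7,4.2]
B = cube([3.8, 1.6, 7.1]) → bbox [0,0,0] .. [3.8,1.6,7.1]
lo = A.lo+B.lo = [0.3+0, -19.5+0, -5.5+0] = [0.300,-19.500,-5.500]
hi = A.hi+B.hi = [19.1+3.8, -0.7+1.6, 4.2+7.1] = [22.900,0.900,11.300]
diag = √(22.6²+20.4²+16.8²) = √1209.16 = 34.773

min=[0.300,-19.500,-5.500] max=[22.900,0.900,11.300] diag=34.773


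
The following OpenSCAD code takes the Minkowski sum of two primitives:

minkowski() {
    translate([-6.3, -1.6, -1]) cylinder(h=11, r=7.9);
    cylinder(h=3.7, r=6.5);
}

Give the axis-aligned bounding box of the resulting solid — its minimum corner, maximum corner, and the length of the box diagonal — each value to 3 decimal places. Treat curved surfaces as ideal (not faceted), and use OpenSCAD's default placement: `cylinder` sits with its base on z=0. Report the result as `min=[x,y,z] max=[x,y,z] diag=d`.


min=[-20.700,-16.000,-1.000] max=[8.100,12.800,13.700] diag=43.301

A = translate([-6.3, -1.6, -1]) cylinder(h=11, r=7.9) → bbox [-14.2,-9.5,-1] .. [1.6,6.3,10]
B = cylinder(h=3.7, r=6.5) → bbox [-6.5,-6.5,0] .. [6.5,6.5,3.7]
lo = A.lo+B.lo = [-14.2-6.5, -9.5-6.5, -1+0] = [-20.700,-16.000,-1.000]
hi = A.hi+B.hi = [1.6+6.5, 6.3+6.5, 10+3.7] = [8.100,12.800,13.700]
diag = √(28.8²+28.8²+14.7²) = √1874.97 = 43.301


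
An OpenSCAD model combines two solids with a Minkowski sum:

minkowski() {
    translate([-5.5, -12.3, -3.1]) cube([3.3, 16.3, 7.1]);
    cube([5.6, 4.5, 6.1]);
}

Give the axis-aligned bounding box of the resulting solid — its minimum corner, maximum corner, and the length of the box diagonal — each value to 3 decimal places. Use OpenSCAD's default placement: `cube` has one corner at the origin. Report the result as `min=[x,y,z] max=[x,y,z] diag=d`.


A = translate([-5.5, -12.3, -3.1]) cube([3.3, 16.3, 7.1]) → bbox [-5.5,-12.3,-3.1] .. [-2.2,4,4]
B = cube([5.6, 4.5, 6.1]) → bbox [0,0,0] .. [5.6,4.5,6.1]
lo = A.lo+B.lo = [-5.5+0, -12.3+0, -3.1+0] = [-5.500,-12.300,-3.100]
hi = A.hi+B.hi = [-2.2+5.6, 4+4.5, 4+6.1] = [3.400,8.500,10.100]
diag = √(8.9²+20.8²+13.2²) = √686.09 = 26.193

min=[-5.500,-12.300,-3.100] max=[3.400,8.500,10.100] diag=26.193


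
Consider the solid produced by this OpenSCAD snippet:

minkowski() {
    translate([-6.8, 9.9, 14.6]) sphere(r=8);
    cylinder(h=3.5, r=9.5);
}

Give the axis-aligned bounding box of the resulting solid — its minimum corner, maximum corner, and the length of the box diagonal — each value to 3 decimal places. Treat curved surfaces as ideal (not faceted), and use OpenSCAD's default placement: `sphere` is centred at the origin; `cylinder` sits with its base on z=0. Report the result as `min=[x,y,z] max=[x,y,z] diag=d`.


A = translate([-6.8, 9.9, 14.6]) sphere(r=8) → bbox [-14.8,1.9,6.6] .. [1.2,17.9,22.6]
B = cylinder(h=3.5, r=9.5) → bbox [-9.5,-9.5,0] .. [9.5,9.5,3.5]
lo = A.lo+B.lo = [-14.8-9.5, 1.9-9.5, 6.6+0] = [-24.300,-7.600,6.600]
hi = A.hi+B.hi = [1.2+9.5, 17.9+9.5, 22.6+3.5] = [10.700,27.400,26.100]
diag = √(35²+35²+19.5²) = √2830.25 = 53.200

min=[-24.300,-7.600,6.600] max=[10.700,27.400,26.100] diag=53.200


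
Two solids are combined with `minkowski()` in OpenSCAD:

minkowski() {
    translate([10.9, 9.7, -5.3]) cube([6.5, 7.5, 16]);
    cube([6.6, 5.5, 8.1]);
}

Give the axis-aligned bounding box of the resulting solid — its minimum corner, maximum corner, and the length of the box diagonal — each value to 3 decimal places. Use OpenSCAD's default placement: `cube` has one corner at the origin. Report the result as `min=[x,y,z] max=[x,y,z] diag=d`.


A = translate([10.9, 9.7, -5.3]) cube([6.5, 7.5, 16]) → bbox [10.9,9.7,-5.3] .. [17.4,17.2,10.7]
B = cube([6.6, 5.5, 8.1]) → bbox [0,0,0] .. [6.6,5.5,8.1]
lo = A.lo+B.lo = [10.9+0, 9.7+0, -5.3+0] = [10.900,9.700,-5.300]
hi = A.hi+B.hi = [17.4+6.6, 17.2+5.5, 10.7+8.1] = [24.000,22.700,18.800]
diag = √(13.1²+13²+24.1²) = √921.42 = 30.355

min=[10.900,9.700,-5.300] max=[24.000,22.700,18.800] diag=30.355


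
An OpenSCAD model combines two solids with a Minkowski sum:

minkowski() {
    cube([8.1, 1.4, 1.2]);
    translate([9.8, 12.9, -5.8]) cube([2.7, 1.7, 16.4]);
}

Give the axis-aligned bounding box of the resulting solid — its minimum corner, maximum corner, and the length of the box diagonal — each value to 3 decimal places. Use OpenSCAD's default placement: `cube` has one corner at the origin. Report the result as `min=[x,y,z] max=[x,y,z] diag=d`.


A = translate([9.8, 12.9, -5.8]) cube([2.7, 1.7, 16.4]) → bbox [9.8,12.9,-5.8] .. [12.5,14.6,10.6]
B = cube([8.1, 1.4, 1.2]) → bbox [0,0,0] .. [8.1,1.4,1.2]
lo = A.lo+B.lo = [9.8+0, 12.9+0, -5.8+0] = [9.800,12.900,-5.800]
hi = A.hi+B.hi = [12.5+8.1, 14.6+1.4, 10.6+1.2] = [20.600,16.000,11.800]
diag = √(10.8²+3.1²+17.6²) = √436.01 = 20.881

min=[9.800,12.900,-5.800] max=[20.600,16.000,11.800] diag=20.881


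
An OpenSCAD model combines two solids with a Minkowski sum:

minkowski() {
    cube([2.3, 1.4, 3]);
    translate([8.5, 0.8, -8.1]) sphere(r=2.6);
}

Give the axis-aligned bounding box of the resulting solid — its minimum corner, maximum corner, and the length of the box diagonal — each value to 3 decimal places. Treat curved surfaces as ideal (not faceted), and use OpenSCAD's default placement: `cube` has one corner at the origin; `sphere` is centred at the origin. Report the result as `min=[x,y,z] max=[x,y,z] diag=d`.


min=[5.900,-1.800,-10.700] max=[13.400,4.800,-2.500] diag=12.925

A = translate([8.5, 0.8, -8.1]) sphere(r=2.6) → bbox [5.9,-1.8,-10.7] .. [11.1,3.4,-5.5]
B = cube([2.3, 1.4, 3]) → bbox [0,0,0] .. [2.3,1.4,3]
lo = A.lo+B.lo = [5.9+0, -1.8+0, -10.7+0] = [5.900,-1.800,-10.700]
hi = A.hi+B.hi = [11.1+2.3, 3.4+1.4, -5.5+3] = [13.400,4.800,-2.500]
diag = √(7.5²+6.6²+8.2²) = √167.05 = 12.925


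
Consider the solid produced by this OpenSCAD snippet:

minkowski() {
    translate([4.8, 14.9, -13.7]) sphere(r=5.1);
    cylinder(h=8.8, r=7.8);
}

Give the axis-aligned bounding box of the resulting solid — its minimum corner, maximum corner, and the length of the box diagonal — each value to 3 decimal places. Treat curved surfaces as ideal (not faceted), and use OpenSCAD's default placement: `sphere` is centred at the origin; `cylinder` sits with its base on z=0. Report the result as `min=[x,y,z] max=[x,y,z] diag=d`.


A = translate([4.8, 14.9, -13.7]) sphere(r=5.1) → bbox [-0.3,9.8,-18.8] .. [9.9,20,-8.6]
B = cylinder(h=8.8, r=7.8) → bbox [-7.8,-7.8,0] .. [7.8,7.8,8.8]
lo = A.lo+B.lo = [-0.3-7.8, 9.8-7.8, -18.8+0] = [-8.100,2.000,-18.800]
hi = A.hi+B.hi = [9.9+7.8, 20+7.8, -8.6+8.8] = [17.700,27.800,0.200]
diag = √(25.8²+25.8²+19²) = √1692.28 = 41.137

min=[-8.100,2.000,-18.800] max=[17.700,27.800,0.200] diag=41.137


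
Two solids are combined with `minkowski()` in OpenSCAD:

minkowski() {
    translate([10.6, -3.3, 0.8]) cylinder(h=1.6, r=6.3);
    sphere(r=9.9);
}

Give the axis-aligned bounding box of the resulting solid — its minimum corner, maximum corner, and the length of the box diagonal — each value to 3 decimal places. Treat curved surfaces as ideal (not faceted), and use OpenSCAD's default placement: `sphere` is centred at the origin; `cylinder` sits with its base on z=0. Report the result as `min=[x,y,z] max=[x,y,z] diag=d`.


A = translate([10.6, -3.3, 0.8]) cylinder(h=1.6, r=6.3) → bbox [4.3,-9.6,0.8] .. [16.9,3,2.4]
B = sphere(r=9.9) → bbox [-9.9,-9.9,-9.9] .. [9.9,9.9,9.9]
lo = A.lo+B.lo = [4.3-9.9, -9.6-9.9, 0.8-9.9] = [-5.600,-19.500,-9.100]
hi = A.hi+B.hi = [16.9+9.9, 3+9.9, 2.4+9.9] = [26.800,12.900,12.300]
diag = √(32.4²+32.4²+21.4²) = √2557.48 = 50.572

min=[-5.600,-19.500,-9.100] max=[26.800,12.900,12.300] diag=50.572


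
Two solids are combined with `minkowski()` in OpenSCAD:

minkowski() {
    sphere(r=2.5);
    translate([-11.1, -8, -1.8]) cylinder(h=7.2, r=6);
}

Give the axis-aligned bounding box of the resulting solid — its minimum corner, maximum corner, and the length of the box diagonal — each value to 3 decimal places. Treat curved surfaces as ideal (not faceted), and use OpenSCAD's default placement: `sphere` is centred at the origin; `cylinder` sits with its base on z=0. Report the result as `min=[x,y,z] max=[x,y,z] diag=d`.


min=[-19.600,-16.500,-4.300] max=[-2.600,0.500,7.900] diag=26.960

A = translate([-11.1, -8, -1.8]) cylinder(h=7.2, r=6) → bbox [-17.1,-14,-1.8] .. [-5.1,-2,5.4]
B = sphere(r=2.5) → bbox [-2.5,-2.5,-2.5] .. [2.5,2.5,2.5]
lo = A.lo+B.lo = [-17.1-2.5, -14-2.5, -1.8-2.5] = [-19.600,-16.500,-4.300]
hi = A.hi+B.hi = [-5.1+2.5, -2+2.5, 5.4+2.5] = [-2.600,0.500,7.900]
diag = √(17²+17²+12.2²) = √726.84 = 26.960


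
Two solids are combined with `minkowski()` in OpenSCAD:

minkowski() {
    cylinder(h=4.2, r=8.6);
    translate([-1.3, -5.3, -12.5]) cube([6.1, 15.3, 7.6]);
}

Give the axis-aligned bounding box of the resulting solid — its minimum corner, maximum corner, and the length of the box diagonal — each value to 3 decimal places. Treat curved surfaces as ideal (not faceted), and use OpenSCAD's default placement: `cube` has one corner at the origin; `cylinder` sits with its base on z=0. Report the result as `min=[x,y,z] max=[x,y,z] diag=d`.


min=[-9.900,-13.900,-12.500] max=[13.400,18.600,-0.700] diag=41.694

A = translate([-1.3, -5.3, -12.5]) cube([6.1, 15.3, 7.6]) → bbox [-1.3,-5.3,-12.5] .. [4.8,10,-4.9]
B = cylinder(h=4.2, r=8.6) → bbox [-8.6,-8.6,0] .. [8.6,8.6,4.2]
lo = A.lo+B.lo = [-1.3-8.6, -5.3-8.6, -12.5+0] = [-9.900,-13.900,-12.500]
hi = A.hi+B.hi = [4.8+8.6, 10+8.6, -4.9+4.2] = [13.400,18.600,-0.700]
diag = √(23.3²+32.5²+11.8²) = √1738.38 = 41.694


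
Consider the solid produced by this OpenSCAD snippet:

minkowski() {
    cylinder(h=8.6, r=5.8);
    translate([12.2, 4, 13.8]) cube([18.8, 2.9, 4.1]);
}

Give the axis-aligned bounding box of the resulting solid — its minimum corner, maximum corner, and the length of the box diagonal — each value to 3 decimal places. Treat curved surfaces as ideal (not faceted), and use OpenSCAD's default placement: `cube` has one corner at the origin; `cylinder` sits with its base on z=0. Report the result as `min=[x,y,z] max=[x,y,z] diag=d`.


A = translate([12.2, 4, 13.8]) cube([18.8, 2.9, 4.1]) → bbox [12.2,4,13.8] .. [31,6.9,17.9]
B = cylinder(h=8.6, r=5.8) → bbox [-5.8,-5.8,0] .. [5.8,5.8,8.6]
lo = A.lo+B.lo = [12.2-5.8, 4-5.8, 13.8+0] = [6.400,-1.800,13.800]
hi = A.hi+B.hi = [31+5.8, 6.9+5.8, 17.9+8.6] = [36.800,12.700,26.500]
diag = √(30.4²+14.5²+12.7²) = √1295.7 = 35.996

min=[6.400,-1.800,13.800] max=[36.800,12.700,26.500] diag=35.996


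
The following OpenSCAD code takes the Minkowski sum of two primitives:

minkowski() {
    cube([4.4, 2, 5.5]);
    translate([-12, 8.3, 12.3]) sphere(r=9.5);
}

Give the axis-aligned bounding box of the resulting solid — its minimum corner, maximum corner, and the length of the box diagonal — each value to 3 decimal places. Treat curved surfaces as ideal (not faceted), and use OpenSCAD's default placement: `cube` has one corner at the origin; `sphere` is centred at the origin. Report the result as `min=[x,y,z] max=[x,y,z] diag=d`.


A = translate([-12, 8.3, 12.3]) sphere(r=9.5) → bbox [-21.5,-1.2,2.8] .. [-2.5,17.8,21.8]
B = cube([4.4, 2, 5.5]) → bbox [0,0,0] .. [4.4,2,5.5]
lo = A.lo+B.lo = [-21.5+0, -1.2+0, 2.8+0] = [-21.500,-1.200,2.800]
hi = A.hi+B.hi = [-2.5+4.4, 17.8+2, 21.8+5.5] = [1.900,19.800,27.300]
diag = √(23.4²+21²+24.5²) = √1588.81 = 39.860

min=[-21.500,-1.200,2.800] max=[1.900,19.800,27.300] diag=39.860


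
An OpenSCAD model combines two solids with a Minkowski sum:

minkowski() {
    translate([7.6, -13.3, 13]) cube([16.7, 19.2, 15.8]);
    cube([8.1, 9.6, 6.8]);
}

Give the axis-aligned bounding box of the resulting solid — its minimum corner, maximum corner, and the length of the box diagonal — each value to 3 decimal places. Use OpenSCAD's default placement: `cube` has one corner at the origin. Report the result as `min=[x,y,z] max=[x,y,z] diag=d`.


A = translate([7.6, -13.3, 13]) cube([16.7, 19.2, 15.8]) → bbox [7.6,-13.3,13] .. [24.3,5.9,28.8]
B = cube([8.1, 9.6, 6.8]) → bbox [0,0,0] .. [8.1,9.6,6.8]
lo = A.lo+B.lo = [7.6+0, -13.3+0, 13+0] = [7.600,-13.300,13.000]
hi = A.hi+B.hi = [24.3+8.1, 5.9+9.6, 28.8+6.8] = [32.400,15.500,35.600]
diag = √(24.8²+28.8²+22.6²) = √1955.24 = 44.218

min=[7.600,-13.300,13.000] max=[32.400,15.500,35.600] diag=44.218
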